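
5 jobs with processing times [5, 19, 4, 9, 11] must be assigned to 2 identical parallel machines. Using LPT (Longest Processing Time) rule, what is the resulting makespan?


Sort jobs in decreasing order (LPT): [19, 11, 9, 5, 4]
Assign each job to the least loaded machine:
  Machine 1: jobs [19, 5], load = 24
  Machine 2: jobs [11, 9, 4], load = 24
Makespan = max load = 24

24


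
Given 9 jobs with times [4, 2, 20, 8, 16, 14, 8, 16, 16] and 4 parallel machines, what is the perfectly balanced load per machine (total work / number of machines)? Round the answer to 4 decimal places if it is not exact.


Total processing time = 4 + 2 + 20 + 8 + 16 + 14 + 8 + 16 + 16 = 104
Number of machines = 4
Ideal balanced load = 104 / 4 = 26.0

26.0


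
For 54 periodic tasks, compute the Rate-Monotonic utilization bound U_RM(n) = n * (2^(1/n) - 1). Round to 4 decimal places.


Compute 2^(1/54) = 1.0129187947
Subtract 1: 1.0129187947 - 1 = 0.0129187947
Multiply by n: 54 * 0.0129187947 = 0.6976149138
Round to 4 dp: 0.6976

0.6976


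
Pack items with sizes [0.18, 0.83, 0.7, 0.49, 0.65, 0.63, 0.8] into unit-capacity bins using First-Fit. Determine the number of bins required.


Place items sequentially using First-Fit:
  Item 0.18 -> new Bin 1
  Item 0.83 -> new Bin 2
  Item 0.7 -> Bin 1 (now 0.88)
  Item 0.49 -> new Bin 3
  Item 0.65 -> new Bin 4
  Item 0.63 -> new Bin 5
  Item 0.8 -> new Bin 6
Total bins used = 6

6


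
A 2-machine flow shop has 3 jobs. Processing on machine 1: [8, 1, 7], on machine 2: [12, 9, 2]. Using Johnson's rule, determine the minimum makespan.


Apply Johnson's rule:
  Group 1 (a <= b): [(2, 1, 9), (1, 8, 12)]
  Group 2 (a > b): [(3, 7, 2)]
Optimal job order: [2, 1, 3]
Schedule:
  Job 2: M1 done at 1, M2 done at 10
  Job 1: M1 done at 9, M2 done at 22
  Job 3: M1 done at 16, M2 done at 24
Makespan = 24

24


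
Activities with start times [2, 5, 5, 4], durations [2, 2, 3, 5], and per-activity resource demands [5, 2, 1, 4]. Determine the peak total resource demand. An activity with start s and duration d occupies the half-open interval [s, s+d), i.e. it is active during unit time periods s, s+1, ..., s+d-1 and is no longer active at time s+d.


Each activity i is active on [start_i, start_i + duration_i).
Compute total resource usage per time slot:
  t=0: active resources = [], total = 0
  t=1: active resources = [], total = 0
  t=2: active resources = [5], total = 5
  t=3: active resources = [5], total = 5
  t=4: active resources = [4], total = 4
  t=5: active resources = [2, 1, 4], total = 7
  t=6: active resources = [2, 1, 4], total = 7
  t=7: active resources = [1, 4], total = 5
  t=8: active resources = [4], total = 4
Peak resource demand = 7

7


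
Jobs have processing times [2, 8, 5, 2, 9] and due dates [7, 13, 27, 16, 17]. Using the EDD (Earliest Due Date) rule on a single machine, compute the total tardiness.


Sort by due date (EDD order): [(2, 7), (8, 13), (2, 16), (9, 17), (5, 27)]
Compute completion times and tardiness:
  Job 1: p=2, d=7, C=2, tardiness=max(0,2-7)=0
  Job 2: p=8, d=13, C=10, tardiness=max(0,10-13)=0
  Job 3: p=2, d=16, C=12, tardiness=max(0,12-16)=0
  Job 4: p=9, d=17, C=21, tardiness=max(0,21-17)=4
  Job 5: p=5, d=27, C=26, tardiness=max(0,26-27)=0
Total tardiness = 4

4


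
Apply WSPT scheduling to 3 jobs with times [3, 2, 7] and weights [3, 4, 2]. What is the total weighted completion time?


Compute p/w ratios and sort ascending (WSPT): [(2, 4), (3, 3), (7, 2)]
Compute weighted completion times:
  Job (p=2,w=4): C=2, w*C=4*2=8
  Job (p=3,w=3): C=5, w*C=3*5=15
  Job (p=7,w=2): C=12, w*C=2*12=24
Total weighted completion time = 47

47


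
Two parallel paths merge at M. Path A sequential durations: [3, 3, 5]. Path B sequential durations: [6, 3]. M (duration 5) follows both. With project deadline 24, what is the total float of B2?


Forward pass: ES(B2) = sum of predecessors on chain B = 6
EF = ES + duration = 6 + 3 = 9
Backward pass: LF(M) = deadline = 24; LS(M) = 24 - 5 = 19
LF(B2) = LS(M) - sum(successors on chain B) = 19 - 0 = 19
LS = LF - duration = 19 - 3 = 16
Total float = LS - ES = 16 - 6 = 10

10


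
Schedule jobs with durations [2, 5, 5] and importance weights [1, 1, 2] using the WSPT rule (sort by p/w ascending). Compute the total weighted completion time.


Compute p/w ratios and sort ascending (WSPT): [(2, 1), (5, 2), (5, 1)]
Compute weighted completion times:
  Job (p=2,w=1): C=2, w*C=1*2=2
  Job (p=5,w=2): C=7, w*C=2*7=14
  Job (p=5,w=1): C=12, w*C=1*12=12
Total weighted completion time = 28

28


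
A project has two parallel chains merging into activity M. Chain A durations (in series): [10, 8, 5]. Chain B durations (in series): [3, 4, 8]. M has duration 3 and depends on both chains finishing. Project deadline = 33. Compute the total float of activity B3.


Forward pass: ES(B3) = sum of predecessors on chain B = 7
EF = ES + duration = 7 + 8 = 15
Backward pass: LF(M) = deadline = 33; LS(M) = 33 - 3 = 30
LF(B3) = LS(M) - sum(successors on chain B) = 30 - 0 = 30
LS = LF - duration = 30 - 8 = 22
Total float = LS - ES = 22 - 7 = 15

15


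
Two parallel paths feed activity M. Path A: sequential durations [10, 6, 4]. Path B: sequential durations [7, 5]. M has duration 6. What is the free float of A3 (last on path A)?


ES(A3) = sum of predecessors on chain A = 16
EF(A3) = ES + duration = 16 + 4 = 20
Successor of A3 is M. ES(M) = max(sum(A), sum(B)) = max(20, 12) = 20
Free float = ES(successor) - EF(current) = 20 - 20 = 0

0


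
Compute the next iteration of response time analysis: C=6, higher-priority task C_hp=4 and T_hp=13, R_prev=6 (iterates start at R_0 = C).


R_next = C + ceil(R_prev / T_hp) * C_hp
ceil(6 / 13) = ceil(0.4615) = 1
Interference = 1 * 4 = 4
R_next = 6 + 4 = 10

10


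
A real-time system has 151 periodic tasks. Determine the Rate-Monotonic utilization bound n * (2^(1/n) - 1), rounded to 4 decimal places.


Compute 2^(1/151) = 1.0046009306
Subtract 1: 1.0046009306 - 1 = 0.0046009306
Multiply by n: 151 * 0.0046009306 = 0.6947405206
Round to 4 dp: 0.6947

0.6947


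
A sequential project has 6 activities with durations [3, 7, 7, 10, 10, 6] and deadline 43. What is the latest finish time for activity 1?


LF(activity 1) = deadline - sum of successor durations
Successors: activities 2 through 6 with durations [7, 7, 10, 10, 6]
Sum of successor durations = 40
LF = 43 - 40 = 3

3


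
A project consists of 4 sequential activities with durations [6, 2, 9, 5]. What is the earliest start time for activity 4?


Activity 4 starts after activities 1 through 3 complete.
Predecessor durations: [6, 2, 9]
ES = 6 + 2 + 9 = 17

17


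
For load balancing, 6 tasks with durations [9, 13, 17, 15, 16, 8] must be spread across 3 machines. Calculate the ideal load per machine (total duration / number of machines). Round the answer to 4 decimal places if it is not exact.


Total processing time = 9 + 13 + 17 + 15 + 16 + 8 = 78
Number of machines = 3
Ideal balanced load = 78 / 3 = 26.0

26.0


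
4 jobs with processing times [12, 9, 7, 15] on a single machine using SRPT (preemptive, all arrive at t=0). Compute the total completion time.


Since all jobs arrive at t=0, SRPT equals SPT ordering.
SPT order: [7, 9, 12, 15]
Completion times:
  Job 1: p=7, C=7
  Job 2: p=9, C=16
  Job 3: p=12, C=28
  Job 4: p=15, C=43
Total completion time = 7 + 16 + 28 + 43 = 94

94


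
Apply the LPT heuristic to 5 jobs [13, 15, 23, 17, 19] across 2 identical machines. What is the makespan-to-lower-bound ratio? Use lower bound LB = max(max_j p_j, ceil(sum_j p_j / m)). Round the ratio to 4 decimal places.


LPT order: [23, 19, 17, 15, 13]
Machine loads after assignment: [38, 49]
LPT makespan = 49
Lower bound = max(max_job, ceil(total/2)) = max(23, 44) = 44
Ratio = 49 / 44 = 1.1136

1.1136


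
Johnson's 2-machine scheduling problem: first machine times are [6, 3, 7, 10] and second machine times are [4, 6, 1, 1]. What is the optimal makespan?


Apply Johnson's rule:
  Group 1 (a <= b): [(2, 3, 6)]
  Group 2 (a > b): [(1, 6, 4), (3, 7, 1), (4, 10, 1)]
Optimal job order: [2, 1, 3, 4]
Schedule:
  Job 2: M1 done at 3, M2 done at 9
  Job 1: M1 done at 9, M2 done at 13
  Job 3: M1 done at 16, M2 done at 17
  Job 4: M1 done at 26, M2 done at 27
Makespan = 27

27


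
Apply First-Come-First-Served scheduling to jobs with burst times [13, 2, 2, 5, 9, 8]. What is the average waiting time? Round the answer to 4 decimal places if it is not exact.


FCFS order (as given): [13, 2, 2, 5, 9, 8]
Waiting times:
  Job 1: wait = 0
  Job 2: wait = 13
  Job 3: wait = 15
  Job 4: wait = 17
  Job 5: wait = 22
  Job 6: wait = 31
Sum of waiting times = 98
Average waiting time = 98/6 = 16.3333

16.3333


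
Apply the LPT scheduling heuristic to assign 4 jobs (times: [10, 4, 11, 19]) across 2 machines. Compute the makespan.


Sort jobs in decreasing order (LPT): [19, 11, 10, 4]
Assign each job to the least loaded machine:
  Machine 1: jobs [19, 4], load = 23
  Machine 2: jobs [11, 10], load = 21
Makespan = max load = 23

23


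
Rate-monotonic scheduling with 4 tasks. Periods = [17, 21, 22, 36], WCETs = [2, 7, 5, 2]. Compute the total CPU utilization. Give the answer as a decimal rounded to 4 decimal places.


Compute individual utilizations (exact fractions):
  Task 1: C/T = 2/17 (approx. 0.1176)
  Task 2: C/T = 7/21 = 1/3 (approx. 0.3333)
  Task 3: C/T = 5/22 (approx. 0.2273)
  Task 4: C/T = 2/36 = 1/18 (approx. 0.0556)
Total utilization U = 2/17 + 1/3 + 5/22 + 1/18 = 1235/1683
Rounded to 4 decimal places: U = 0.7338
RM (Liu & Layland) bound for 4 tasks = 0.756828; compare with U = 1235/1683 (approx. 0.733809)
U <= bound, so schedulable by RM sufficient condition.

0.7338


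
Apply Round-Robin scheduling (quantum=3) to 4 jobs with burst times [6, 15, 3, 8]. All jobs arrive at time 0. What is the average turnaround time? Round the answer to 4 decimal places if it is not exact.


Time quantum = 3
Execution trace:
  J1 runs 3 units, time = 3
  J2 runs 3 units, time = 6
  J3 runs 3 units, time = 9
  J4 runs 3 units, time = 12
  J1 runs 3 units, time = 15
  J2 runs 3 units, time = 18
  J4 runs 3 units, time = 21
  J2 runs 3 units, time = 24
  J4 runs 2 units, time = 26
  J2 runs 3 units, time = 29
  J2 runs 3 units, time = 32
Finish times: [15, 32, 9, 26]
Average turnaround = 82/4 = 20.5

20.5


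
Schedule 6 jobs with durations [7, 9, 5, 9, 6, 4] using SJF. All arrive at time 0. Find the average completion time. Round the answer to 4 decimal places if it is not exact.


SJF order (ascending): [4, 5, 6, 7, 9, 9]
Completion times:
  Job 1: burst=4, C=4
  Job 2: burst=5, C=9
  Job 3: burst=6, C=15
  Job 4: burst=7, C=22
  Job 5: burst=9, C=31
  Job 6: burst=9, C=40
Average completion = 121/6 = 20.1667

20.1667


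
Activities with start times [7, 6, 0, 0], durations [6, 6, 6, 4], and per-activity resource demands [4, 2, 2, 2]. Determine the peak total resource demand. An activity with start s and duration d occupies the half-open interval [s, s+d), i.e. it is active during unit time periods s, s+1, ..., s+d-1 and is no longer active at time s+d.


Each activity i is active on [start_i, start_i + duration_i).
Compute total resource usage per time slot:
  t=0: active resources = [2, 2], total = 4
  t=1: active resources = [2, 2], total = 4
  t=2: active resources = [2, 2], total = 4
  t=3: active resources = [2, 2], total = 4
  t=4: active resources = [2], total = 2
  t=5: active resources = [2], total = 2
  t=6: active resources = [2], total = 2
  t=7: active resources = [4, 2], total = 6
  t=8: active resources = [4, 2], total = 6
  t=9: active resources = [4, 2], total = 6
  t=10: active resources = [4, 2], total = 6
  t=11: active resources = [4, 2], total = 6
  t=12: active resources = [4], total = 4
Peak resource demand = 6

6


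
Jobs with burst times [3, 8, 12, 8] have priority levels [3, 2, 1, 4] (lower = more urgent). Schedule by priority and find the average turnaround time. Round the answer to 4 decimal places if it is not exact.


Sort by priority (ascending = highest first):
Order: [(1, 12), (2, 8), (3, 3), (4, 8)]
Completion times:
  Priority 1, burst=12, C=12
  Priority 2, burst=8, C=20
  Priority 3, burst=3, C=23
  Priority 4, burst=8, C=31
Average turnaround = 86/4 = 21.5

21.5


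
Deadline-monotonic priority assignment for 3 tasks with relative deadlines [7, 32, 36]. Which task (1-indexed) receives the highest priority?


Sort tasks by relative deadline (ascending):
  Task 1: deadline = 7
  Task 2: deadline = 32
  Task 3: deadline = 36
Priority order (highest first): [1, 2, 3]
Highest priority task = 1

1


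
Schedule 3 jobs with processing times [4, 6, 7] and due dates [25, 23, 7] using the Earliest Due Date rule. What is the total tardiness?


Sort by due date (EDD order): [(7, 7), (6, 23), (4, 25)]
Compute completion times and tardiness:
  Job 1: p=7, d=7, C=7, tardiness=max(0,7-7)=0
  Job 2: p=6, d=23, C=13, tardiness=max(0,13-23)=0
  Job 3: p=4, d=25, C=17, tardiness=max(0,17-25)=0
Total tardiness = 0

0


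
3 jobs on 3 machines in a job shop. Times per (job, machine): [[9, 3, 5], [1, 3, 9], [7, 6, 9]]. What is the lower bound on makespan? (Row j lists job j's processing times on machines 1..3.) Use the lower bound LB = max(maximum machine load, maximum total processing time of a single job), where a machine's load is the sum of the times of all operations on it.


Machine loads:
  Machine 1: 9 + 1 + 7 = 17
  Machine 2: 3 + 3 + 6 = 12
  Machine 3: 5 + 9 + 9 = 23
Max machine load = 23
Job totals:
  Job 1: 17
  Job 2: 13
  Job 3: 22
Max job total = 22
Lower bound = max(23, 22) = 23

23


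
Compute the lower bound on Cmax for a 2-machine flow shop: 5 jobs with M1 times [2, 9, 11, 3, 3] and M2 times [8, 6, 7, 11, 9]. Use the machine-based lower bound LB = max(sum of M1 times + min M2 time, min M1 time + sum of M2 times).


LB1 = sum(M1 times) + min(M2 times) = 28 + 6 = 34
LB2 = min(M1 times) + sum(M2 times) = 2 + 41 = 43
Lower bound = max(LB1, LB2) = max(34, 43) = 43

43


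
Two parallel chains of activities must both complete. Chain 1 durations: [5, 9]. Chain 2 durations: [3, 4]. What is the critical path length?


Path A total = 5 + 9 = 14
Path B total = 3 + 4 = 7
Critical path = longest path = max(14, 7) = 14

14


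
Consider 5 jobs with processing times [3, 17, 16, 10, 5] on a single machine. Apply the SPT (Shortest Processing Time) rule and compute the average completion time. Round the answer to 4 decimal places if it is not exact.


Sort jobs by processing time (SPT order): [3, 5, 10, 16, 17]
Compute completion times sequentially:
  Job 1: processing = 3, completes at 3
  Job 2: processing = 5, completes at 8
  Job 3: processing = 10, completes at 18
  Job 4: processing = 16, completes at 34
  Job 5: processing = 17, completes at 51
Sum of completion times = 114
Average completion time = 114/5 = 22.8

22.8


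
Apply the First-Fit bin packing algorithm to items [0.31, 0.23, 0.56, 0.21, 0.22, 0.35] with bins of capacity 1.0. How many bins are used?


Place items sequentially using First-Fit:
  Item 0.31 -> new Bin 1
  Item 0.23 -> Bin 1 (now 0.54)
  Item 0.56 -> new Bin 2
  Item 0.21 -> Bin 1 (now 0.75)
  Item 0.22 -> Bin 1 (now 0.97)
  Item 0.35 -> Bin 2 (now 0.91)
Total bins used = 2

2


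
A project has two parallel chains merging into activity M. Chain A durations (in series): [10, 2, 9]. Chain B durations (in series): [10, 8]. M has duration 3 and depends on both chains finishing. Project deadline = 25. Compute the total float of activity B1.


Forward pass: ES(B1) = sum of predecessors on chain B = 0
EF = ES + duration = 0 + 10 = 10
Backward pass: LF(M) = deadline = 25; LS(M) = 25 - 3 = 22
LF(B1) = LS(M) - sum(successors on chain B) = 22 - 8 = 14
LS = LF - duration = 14 - 10 = 4
Total float = LS - ES = 4 - 0 = 4

4


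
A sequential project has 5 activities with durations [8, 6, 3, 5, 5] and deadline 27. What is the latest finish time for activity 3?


LF(activity 3) = deadline - sum of successor durations
Successors: activities 4 through 5 with durations [5, 5]
Sum of successor durations = 10
LF = 27 - 10 = 17

17


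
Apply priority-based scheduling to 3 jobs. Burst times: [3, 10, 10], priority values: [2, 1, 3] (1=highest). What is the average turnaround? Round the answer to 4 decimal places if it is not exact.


Sort by priority (ascending = highest first):
Order: [(1, 10), (2, 3), (3, 10)]
Completion times:
  Priority 1, burst=10, C=10
  Priority 2, burst=3, C=13
  Priority 3, burst=10, C=23
Average turnaround = 46/3 = 15.3333

15.3333


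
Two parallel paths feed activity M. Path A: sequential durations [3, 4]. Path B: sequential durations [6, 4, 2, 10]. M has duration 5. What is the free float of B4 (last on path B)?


ES(B4) = sum of predecessors on chain B = 12
EF(B4) = ES + duration = 12 + 10 = 22
Successor of B4 is M. ES(M) = max(sum(A), sum(B)) = max(7, 22) = 22
Free float = ES(successor) - EF(current) = 22 - 22 = 0

0


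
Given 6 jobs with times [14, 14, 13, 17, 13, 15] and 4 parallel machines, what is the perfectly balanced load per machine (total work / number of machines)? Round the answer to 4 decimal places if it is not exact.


Total processing time = 14 + 14 + 13 + 17 + 13 + 15 = 86
Number of machines = 4
Ideal balanced load = 86 / 4 = 21.5

21.5


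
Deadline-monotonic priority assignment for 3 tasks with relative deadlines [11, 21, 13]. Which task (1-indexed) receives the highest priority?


Sort tasks by relative deadline (ascending):
  Task 1: deadline = 11
  Task 3: deadline = 13
  Task 2: deadline = 21
Priority order (highest first): [1, 3, 2]
Highest priority task = 1

1


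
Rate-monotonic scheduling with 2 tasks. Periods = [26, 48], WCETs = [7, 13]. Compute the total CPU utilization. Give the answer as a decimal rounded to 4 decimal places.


Compute individual utilizations (exact fractions):
  Task 1: C/T = 7/26 (approx. 0.2692)
  Task 2: C/T = 13/48 (approx. 0.2708)
Total utilization U = 7/26 + 13/48 = 337/624
Rounded to 4 decimal places: U = 0.5401
RM (Liu & Layland) bound for 2 tasks = 0.828427; compare with U = 337/624 (approx. 0.540064)
U <= bound, so schedulable by RM sufficient condition.

0.5401


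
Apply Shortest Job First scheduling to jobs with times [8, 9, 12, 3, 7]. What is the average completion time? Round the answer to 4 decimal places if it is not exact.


SJF order (ascending): [3, 7, 8, 9, 12]
Completion times:
  Job 1: burst=3, C=3
  Job 2: burst=7, C=10
  Job 3: burst=8, C=18
  Job 4: burst=9, C=27
  Job 5: burst=12, C=39
Average completion = 97/5 = 19.4

19.4


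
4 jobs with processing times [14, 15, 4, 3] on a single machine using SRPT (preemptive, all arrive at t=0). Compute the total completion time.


Since all jobs arrive at t=0, SRPT equals SPT ordering.
SPT order: [3, 4, 14, 15]
Completion times:
  Job 1: p=3, C=3
  Job 2: p=4, C=7
  Job 3: p=14, C=21
  Job 4: p=15, C=36
Total completion time = 3 + 7 + 21 + 36 = 67

67


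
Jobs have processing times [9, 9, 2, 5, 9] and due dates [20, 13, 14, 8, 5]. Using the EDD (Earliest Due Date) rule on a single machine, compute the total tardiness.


Sort by due date (EDD order): [(9, 5), (5, 8), (9, 13), (2, 14), (9, 20)]
Compute completion times and tardiness:
  Job 1: p=9, d=5, C=9, tardiness=max(0,9-5)=4
  Job 2: p=5, d=8, C=14, tardiness=max(0,14-8)=6
  Job 3: p=9, d=13, C=23, tardiness=max(0,23-13)=10
  Job 4: p=2, d=14, C=25, tardiness=max(0,25-14)=11
  Job 5: p=9, d=20, C=34, tardiness=max(0,34-20)=14
Total tardiness = 45

45


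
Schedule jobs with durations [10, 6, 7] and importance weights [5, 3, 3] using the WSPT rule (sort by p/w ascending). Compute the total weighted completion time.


Compute p/w ratios and sort ascending (WSPT): [(10, 5), (6, 3), (7, 3)]
Compute weighted completion times:
  Job (p=10,w=5): C=10, w*C=5*10=50
  Job (p=6,w=3): C=16, w*C=3*16=48
  Job (p=7,w=3): C=23, w*C=3*23=69
Total weighted completion time = 167

167


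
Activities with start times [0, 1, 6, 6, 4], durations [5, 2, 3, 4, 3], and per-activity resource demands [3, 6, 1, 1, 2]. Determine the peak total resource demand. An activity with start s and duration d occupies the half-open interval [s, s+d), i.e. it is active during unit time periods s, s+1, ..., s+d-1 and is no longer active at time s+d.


Each activity i is active on [start_i, start_i + duration_i).
Compute total resource usage per time slot:
  t=0: active resources = [3], total = 3
  t=1: active resources = [3, 6], total = 9
  t=2: active resources = [3, 6], total = 9
  t=3: active resources = [3], total = 3
  t=4: active resources = [3, 2], total = 5
  t=5: active resources = [2], total = 2
  t=6: active resources = [1, 1, 2], total = 4
  t=7: active resources = [1, 1], total = 2
  t=8: active resources = [1, 1], total = 2
  t=9: active resources = [1], total = 1
Peak resource demand = 9

9


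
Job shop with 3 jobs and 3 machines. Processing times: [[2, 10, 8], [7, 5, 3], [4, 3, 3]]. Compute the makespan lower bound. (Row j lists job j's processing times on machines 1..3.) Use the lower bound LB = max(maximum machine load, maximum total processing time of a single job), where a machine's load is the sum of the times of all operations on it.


Machine loads:
  Machine 1: 2 + 7 + 4 = 13
  Machine 2: 10 + 5 + 3 = 18
  Machine 3: 8 + 3 + 3 = 14
Max machine load = 18
Job totals:
  Job 1: 20
  Job 2: 15
  Job 3: 10
Max job total = 20
Lower bound = max(18, 20) = 20

20


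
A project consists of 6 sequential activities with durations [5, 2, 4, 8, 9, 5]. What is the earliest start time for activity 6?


Activity 6 starts after activities 1 through 5 complete.
Predecessor durations: [5, 2, 4, 8, 9]
ES = 5 + 2 + 4 + 8 + 9 = 28

28


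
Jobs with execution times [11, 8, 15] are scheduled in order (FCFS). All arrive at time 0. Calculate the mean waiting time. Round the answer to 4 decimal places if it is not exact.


FCFS order (as given): [11, 8, 15]
Waiting times:
  Job 1: wait = 0
  Job 2: wait = 11
  Job 3: wait = 19
Sum of waiting times = 30
Average waiting time = 30/3 = 10.0

10.0


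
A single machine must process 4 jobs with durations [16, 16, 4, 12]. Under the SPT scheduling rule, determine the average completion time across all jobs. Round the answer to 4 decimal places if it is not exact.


Sort jobs by processing time (SPT order): [4, 12, 16, 16]
Compute completion times sequentially:
  Job 1: processing = 4, completes at 4
  Job 2: processing = 12, completes at 16
  Job 3: processing = 16, completes at 32
  Job 4: processing = 16, completes at 48
Sum of completion times = 100
Average completion time = 100/4 = 25.0

25.0


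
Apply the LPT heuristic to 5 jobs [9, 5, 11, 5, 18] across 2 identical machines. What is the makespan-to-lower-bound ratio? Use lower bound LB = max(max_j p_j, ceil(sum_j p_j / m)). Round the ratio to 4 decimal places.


LPT order: [18, 11, 9, 5, 5]
Machine loads after assignment: [23, 25]
LPT makespan = 25
Lower bound = max(max_job, ceil(total/2)) = max(18, 24) = 24
Ratio = 25 / 24 = 1.0417

1.0417


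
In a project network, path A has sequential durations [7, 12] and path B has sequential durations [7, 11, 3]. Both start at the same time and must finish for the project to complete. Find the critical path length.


Path A total = 7 + 12 = 19
Path B total = 7 + 11 + 3 = 21
Critical path = longest path = max(19, 21) = 21

21


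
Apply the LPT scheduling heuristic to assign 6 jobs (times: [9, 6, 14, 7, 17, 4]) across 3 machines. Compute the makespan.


Sort jobs in decreasing order (LPT): [17, 14, 9, 7, 6, 4]
Assign each job to the least loaded machine:
  Machine 1: jobs [17], load = 17
  Machine 2: jobs [14, 6], load = 20
  Machine 3: jobs [9, 7, 4], load = 20
Makespan = max load = 20

20


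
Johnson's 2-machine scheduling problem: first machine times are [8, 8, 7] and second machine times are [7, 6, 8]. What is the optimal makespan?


Apply Johnson's rule:
  Group 1 (a <= b): [(3, 7, 8)]
  Group 2 (a > b): [(1, 8, 7), (2, 8, 6)]
Optimal job order: [3, 1, 2]
Schedule:
  Job 3: M1 done at 7, M2 done at 15
  Job 1: M1 done at 15, M2 done at 22
  Job 2: M1 done at 23, M2 done at 29
Makespan = 29

29


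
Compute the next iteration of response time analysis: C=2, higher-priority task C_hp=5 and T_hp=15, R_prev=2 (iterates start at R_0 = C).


R_next = C + ceil(R_prev / T_hp) * C_hp
ceil(2 / 15) = ceil(0.1333) = 1
Interference = 1 * 5 = 5
R_next = 2 + 5 = 7

7


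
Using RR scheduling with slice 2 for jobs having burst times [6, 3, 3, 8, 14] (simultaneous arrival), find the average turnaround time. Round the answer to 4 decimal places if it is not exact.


Time quantum = 2
Execution trace:
  J1 runs 2 units, time = 2
  J2 runs 2 units, time = 4
  J3 runs 2 units, time = 6
  J4 runs 2 units, time = 8
  J5 runs 2 units, time = 10
  J1 runs 2 units, time = 12
  J2 runs 1 units, time = 13
  J3 runs 1 units, time = 14
  J4 runs 2 units, time = 16
  J5 runs 2 units, time = 18
  J1 runs 2 units, time = 20
  J4 runs 2 units, time = 22
  J5 runs 2 units, time = 24
  J4 runs 2 units, time = 26
  J5 runs 2 units, time = 28
  J5 runs 2 units, time = 30
  J5 runs 2 units, time = 32
  J5 runs 2 units, time = 34
Finish times: [20, 13, 14, 26, 34]
Average turnaround = 107/5 = 21.4

21.4


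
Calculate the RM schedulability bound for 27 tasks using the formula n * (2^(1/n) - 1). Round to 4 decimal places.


Compute 2^(1/27) = 1.0260044847
Subtract 1: 1.0260044847 - 1 = 0.0260044847
Multiply by n: 27 * 0.0260044847 = 0.7021210869
Round to 4 dp: 0.7021

0.7021


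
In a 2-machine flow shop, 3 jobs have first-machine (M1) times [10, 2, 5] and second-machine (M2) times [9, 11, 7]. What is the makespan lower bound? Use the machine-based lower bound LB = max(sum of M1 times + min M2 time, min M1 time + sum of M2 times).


LB1 = sum(M1 times) + min(M2 times) = 17 + 7 = 24
LB2 = min(M1 times) + sum(M2 times) = 2 + 27 = 29
Lower bound = max(LB1, LB2) = max(24, 29) = 29

29


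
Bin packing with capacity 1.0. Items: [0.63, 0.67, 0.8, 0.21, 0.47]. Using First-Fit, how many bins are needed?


Place items sequentially using First-Fit:
  Item 0.63 -> new Bin 1
  Item 0.67 -> new Bin 2
  Item 0.8 -> new Bin 3
  Item 0.21 -> Bin 1 (now 0.84)
  Item 0.47 -> new Bin 4
Total bins used = 4

4


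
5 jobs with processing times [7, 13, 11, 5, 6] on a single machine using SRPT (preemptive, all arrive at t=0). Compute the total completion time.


Since all jobs arrive at t=0, SRPT equals SPT ordering.
SPT order: [5, 6, 7, 11, 13]
Completion times:
  Job 1: p=5, C=5
  Job 2: p=6, C=11
  Job 3: p=7, C=18
  Job 4: p=11, C=29
  Job 5: p=13, C=42
Total completion time = 5 + 11 + 18 + 29 + 42 = 105

105


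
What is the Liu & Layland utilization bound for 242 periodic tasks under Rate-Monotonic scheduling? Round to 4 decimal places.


Compute 2^(1/242) = 1.0028683504
Subtract 1: 1.0028683504 - 1 = 0.0028683504
Multiply by n: 242 * 0.0028683504 = 0.6941407968
Round to 4 dp: 0.6941

0.6941


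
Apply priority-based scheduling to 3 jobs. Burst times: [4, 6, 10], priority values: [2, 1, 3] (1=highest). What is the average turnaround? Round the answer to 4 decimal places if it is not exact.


Sort by priority (ascending = highest first):
Order: [(1, 6), (2, 4), (3, 10)]
Completion times:
  Priority 1, burst=6, C=6
  Priority 2, burst=4, C=10
  Priority 3, burst=10, C=20
Average turnaround = 36/3 = 12.0

12.0


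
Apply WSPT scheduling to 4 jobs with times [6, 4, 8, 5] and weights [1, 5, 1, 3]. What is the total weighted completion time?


Compute p/w ratios and sort ascending (WSPT): [(4, 5), (5, 3), (6, 1), (8, 1)]
Compute weighted completion times:
  Job (p=4,w=5): C=4, w*C=5*4=20
  Job (p=5,w=3): C=9, w*C=3*9=27
  Job (p=6,w=1): C=15, w*C=1*15=15
  Job (p=8,w=1): C=23, w*C=1*23=23
Total weighted completion time = 85

85


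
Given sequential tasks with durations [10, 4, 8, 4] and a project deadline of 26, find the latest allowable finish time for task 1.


LF(activity 1) = deadline - sum of successor durations
Successors: activities 2 through 4 with durations [4, 8, 4]
Sum of successor durations = 16
LF = 26 - 16 = 10

10


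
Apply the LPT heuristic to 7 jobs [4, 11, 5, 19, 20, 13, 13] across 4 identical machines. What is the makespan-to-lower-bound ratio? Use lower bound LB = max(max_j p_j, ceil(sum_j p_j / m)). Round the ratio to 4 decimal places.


LPT order: [20, 19, 13, 13, 11, 5, 4]
Machine loads after assignment: [20, 19, 24, 22]
LPT makespan = 24
Lower bound = max(max_job, ceil(total/4)) = max(20, 22) = 22
Ratio = 24 / 22 = 1.0909

1.0909


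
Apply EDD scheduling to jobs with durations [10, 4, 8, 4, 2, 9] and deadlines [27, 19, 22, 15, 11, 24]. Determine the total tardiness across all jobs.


Sort by due date (EDD order): [(2, 11), (4, 15), (4, 19), (8, 22), (9, 24), (10, 27)]
Compute completion times and tardiness:
  Job 1: p=2, d=11, C=2, tardiness=max(0,2-11)=0
  Job 2: p=4, d=15, C=6, tardiness=max(0,6-15)=0
  Job 3: p=4, d=19, C=10, tardiness=max(0,10-19)=0
  Job 4: p=8, d=22, C=18, tardiness=max(0,18-22)=0
  Job 5: p=9, d=24, C=27, tardiness=max(0,27-24)=3
  Job 6: p=10, d=27, C=37, tardiness=max(0,37-27)=10
Total tardiness = 13

13


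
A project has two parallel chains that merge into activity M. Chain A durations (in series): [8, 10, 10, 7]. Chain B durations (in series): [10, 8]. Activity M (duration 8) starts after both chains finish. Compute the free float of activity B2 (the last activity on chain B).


ES(B2) = sum of predecessors on chain B = 10
EF(B2) = ES + duration = 10 + 8 = 18
Successor of B2 is M. ES(M) = max(sum(A), sum(B)) = max(35, 18) = 35
Free float = ES(successor) - EF(current) = 35 - 18 = 17

17


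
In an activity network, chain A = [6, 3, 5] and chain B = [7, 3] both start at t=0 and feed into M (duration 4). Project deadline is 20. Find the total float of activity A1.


Forward pass: ES(A1) = sum of predecessors on chain A = 0
EF = ES + duration = 0 + 6 = 6
Backward pass: LF(M) = deadline = 20; LS(M) = 20 - 4 = 16
LF(A1) = LS(M) - sum(successors on chain A) = 16 - 8 = 8
LS = LF - duration = 8 - 6 = 2
Total float = LS - ES = 2 - 0 = 2

2


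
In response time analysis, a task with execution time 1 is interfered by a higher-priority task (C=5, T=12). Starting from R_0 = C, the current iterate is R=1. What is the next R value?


R_next = C + ceil(R_prev / T_hp) * C_hp
ceil(1 / 12) = ceil(0.0833) = 1
Interference = 1 * 5 = 5
R_next = 1 + 5 = 6

6


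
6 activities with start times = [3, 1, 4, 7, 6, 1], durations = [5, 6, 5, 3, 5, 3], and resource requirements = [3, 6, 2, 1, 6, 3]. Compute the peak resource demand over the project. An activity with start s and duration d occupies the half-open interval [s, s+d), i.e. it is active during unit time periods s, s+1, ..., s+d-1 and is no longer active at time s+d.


Each activity i is active on [start_i, start_i + duration_i).
Compute total resource usage per time slot:
  t=0: active resources = [], total = 0
  t=1: active resources = [6, 3], total = 9
  t=2: active resources = [6, 3], total = 9
  t=3: active resources = [3, 6, 3], total = 12
  t=4: active resources = [3, 6, 2], total = 11
  t=5: active resources = [3, 6, 2], total = 11
  t=6: active resources = [3, 6, 2, 6], total = 17
  t=7: active resources = [3, 2, 1, 6], total = 12
  t=8: active resources = [2, 1, 6], total = 9
  t=9: active resources = [1, 6], total = 7
  t=10: active resources = [6], total = 6
Peak resource demand = 17

17


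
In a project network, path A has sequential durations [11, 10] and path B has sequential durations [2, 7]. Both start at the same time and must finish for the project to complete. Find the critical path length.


Path A total = 11 + 10 = 21
Path B total = 2 + 7 = 9
Critical path = longest path = max(21, 9) = 21

21


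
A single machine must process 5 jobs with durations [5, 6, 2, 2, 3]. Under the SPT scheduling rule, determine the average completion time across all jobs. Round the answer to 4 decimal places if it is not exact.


Sort jobs by processing time (SPT order): [2, 2, 3, 5, 6]
Compute completion times sequentially:
  Job 1: processing = 2, completes at 2
  Job 2: processing = 2, completes at 4
  Job 3: processing = 3, completes at 7
  Job 4: processing = 5, completes at 12
  Job 5: processing = 6, completes at 18
Sum of completion times = 43
Average completion time = 43/5 = 8.6

8.6


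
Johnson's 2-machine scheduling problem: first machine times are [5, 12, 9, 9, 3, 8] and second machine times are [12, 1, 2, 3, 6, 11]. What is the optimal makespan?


Apply Johnson's rule:
  Group 1 (a <= b): [(5, 3, 6), (1, 5, 12), (6, 8, 11)]
  Group 2 (a > b): [(4, 9, 3), (3, 9, 2), (2, 12, 1)]
Optimal job order: [5, 1, 6, 4, 3, 2]
Schedule:
  Job 5: M1 done at 3, M2 done at 9
  Job 1: M1 done at 8, M2 done at 21
  Job 6: M1 done at 16, M2 done at 32
  Job 4: M1 done at 25, M2 done at 35
  Job 3: M1 done at 34, M2 done at 37
  Job 2: M1 done at 46, M2 done at 47
Makespan = 47

47


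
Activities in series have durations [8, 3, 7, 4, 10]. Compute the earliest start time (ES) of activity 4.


Activity 4 starts after activities 1 through 3 complete.
Predecessor durations: [8, 3, 7]
ES = 8 + 3 + 7 = 18

18


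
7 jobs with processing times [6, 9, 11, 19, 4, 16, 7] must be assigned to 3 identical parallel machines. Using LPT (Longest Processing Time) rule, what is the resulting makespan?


Sort jobs in decreasing order (LPT): [19, 16, 11, 9, 7, 6, 4]
Assign each job to the least loaded machine:
  Machine 1: jobs [19, 6], load = 25
  Machine 2: jobs [16, 7], load = 23
  Machine 3: jobs [11, 9, 4], load = 24
Makespan = max load = 25

25


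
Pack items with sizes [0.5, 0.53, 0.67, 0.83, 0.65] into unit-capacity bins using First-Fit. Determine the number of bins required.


Place items sequentially using First-Fit:
  Item 0.5 -> new Bin 1
  Item 0.53 -> new Bin 2
  Item 0.67 -> new Bin 3
  Item 0.83 -> new Bin 4
  Item 0.65 -> new Bin 5
Total bins used = 5

5


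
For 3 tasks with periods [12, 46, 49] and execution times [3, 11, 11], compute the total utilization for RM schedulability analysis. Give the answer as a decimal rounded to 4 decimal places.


Compute individual utilizations (exact fractions):
  Task 1: C/T = 3/12 = 1/4 (approx. 0.25)
  Task 2: C/T = 11/46 (approx. 0.2391)
  Task 3: C/T = 11/49 (approx. 0.2245)
Total utilization U = 1/4 + 11/46 + 11/49 = 3217/4508
Rounded to 4 decimal places: U = 0.7136
RM (Liu & Layland) bound for 3 tasks = 0.779763; compare with U = 3217/4508 (approx. 0.713620)
U <= bound, so schedulable by RM sufficient condition.

0.7136


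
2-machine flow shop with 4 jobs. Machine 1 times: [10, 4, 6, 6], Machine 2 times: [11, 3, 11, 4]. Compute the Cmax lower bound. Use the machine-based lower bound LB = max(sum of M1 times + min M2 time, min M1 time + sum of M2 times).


LB1 = sum(M1 times) + min(M2 times) = 26 + 3 = 29
LB2 = min(M1 times) + sum(M2 times) = 4 + 29 = 33
Lower bound = max(LB1, LB2) = max(29, 33) = 33

33


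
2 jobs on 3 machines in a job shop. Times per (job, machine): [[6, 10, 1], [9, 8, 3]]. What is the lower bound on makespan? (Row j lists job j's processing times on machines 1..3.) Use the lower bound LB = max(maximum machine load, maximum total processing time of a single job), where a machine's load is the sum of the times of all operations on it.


Machine loads:
  Machine 1: 6 + 9 = 15
  Machine 2: 10 + 8 = 18
  Machine 3: 1 + 3 = 4
Max machine load = 18
Job totals:
  Job 1: 17
  Job 2: 20
Max job total = 20
Lower bound = max(18, 20) = 20

20


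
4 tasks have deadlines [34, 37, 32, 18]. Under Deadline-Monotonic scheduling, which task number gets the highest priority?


Sort tasks by relative deadline (ascending):
  Task 4: deadline = 18
  Task 3: deadline = 32
  Task 1: deadline = 34
  Task 2: deadline = 37
Priority order (highest first): [4, 3, 1, 2]
Highest priority task = 4

4


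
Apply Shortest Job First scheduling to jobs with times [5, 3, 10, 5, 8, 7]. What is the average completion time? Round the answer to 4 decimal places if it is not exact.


SJF order (ascending): [3, 5, 5, 7, 8, 10]
Completion times:
  Job 1: burst=3, C=3
  Job 2: burst=5, C=8
  Job 3: burst=5, C=13
  Job 4: burst=7, C=20
  Job 5: burst=8, C=28
  Job 6: burst=10, C=38
Average completion = 110/6 = 18.3333

18.3333


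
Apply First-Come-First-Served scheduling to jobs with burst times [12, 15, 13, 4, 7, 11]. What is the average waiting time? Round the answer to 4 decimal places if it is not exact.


FCFS order (as given): [12, 15, 13, 4, 7, 11]
Waiting times:
  Job 1: wait = 0
  Job 2: wait = 12
  Job 3: wait = 27
  Job 4: wait = 40
  Job 5: wait = 44
  Job 6: wait = 51
Sum of waiting times = 174
Average waiting time = 174/6 = 29.0

29.0


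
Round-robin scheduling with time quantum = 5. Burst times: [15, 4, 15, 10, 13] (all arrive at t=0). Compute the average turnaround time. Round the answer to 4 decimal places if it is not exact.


Time quantum = 5
Execution trace:
  J1 runs 5 units, time = 5
  J2 runs 4 units, time = 9
  J3 runs 5 units, time = 14
  J4 runs 5 units, time = 19
  J5 runs 5 units, time = 24
  J1 runs 5 units, time = 29
  J3 runs 5 units, time = 34
  J4 runs 5 units, time = 39
  J5 runs 5 units, time = 44
  J1 runs 5 units, time = 49
  J3 runs 5 units, time = 54
  J5 runs 3 units, time = 57
Finish times: [49, 9, 54, 39, 57]
Average turnaround = 208/5 = 41.6

41.6


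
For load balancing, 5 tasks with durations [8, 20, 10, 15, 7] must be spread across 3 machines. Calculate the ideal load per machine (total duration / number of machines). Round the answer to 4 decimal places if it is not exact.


Total processing time = 8 + 20 + 10 + 15 + 7 = 60
Number of machines = 3
Ideal balanced load = 60 / 3 = 20.0

20.0


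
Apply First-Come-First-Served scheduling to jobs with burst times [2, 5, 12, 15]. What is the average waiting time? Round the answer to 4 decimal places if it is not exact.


FCFS order (as given): [2, 5, 12, 15]
Waiting times:
  Job 1: wait = 0
  Job 2: wait = 2
  Job 3: wait = 7
  Job 4: wait = 19
Sum of waiting times = 28
Average waiting time = 28/4 = 7.0

7.0


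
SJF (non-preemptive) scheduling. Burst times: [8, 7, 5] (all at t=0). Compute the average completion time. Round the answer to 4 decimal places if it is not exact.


SJF order (ascending): [5, 7, 8]
Completion times:
  Job 1: burst=5, C=5
  Job 2: burst=7, C=12
  Job 3: burst=8, C=20
Average completion = 37/3 = 12.3333

12.3333


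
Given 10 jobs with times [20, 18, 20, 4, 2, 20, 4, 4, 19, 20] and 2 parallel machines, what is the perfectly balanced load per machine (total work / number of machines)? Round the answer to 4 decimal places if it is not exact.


Total processing time = 20 + 18 + 20 + 4 + 2 + 20 + 4 + 4 + 19 + 20 = 131
Number of machines = 2
Ideal balanced load = 131 / 2 = 65.5

65.5


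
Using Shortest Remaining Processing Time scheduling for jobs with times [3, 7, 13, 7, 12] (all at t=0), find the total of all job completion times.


Since all jobs arrive at t=0, SRPT equals SPT ordering.
SPT order: [3, 7, 7, 12, 13]
Completion times:
  Job 1: p=3, C=3
  Job 2: p=7, C=10
  Job 3: p=7, C=17
  Job 4: p=12, C=29
  Job 5: p=13, C=42
Total completion time = 3 + 10 + 17 + 29 + 42 = 101

101


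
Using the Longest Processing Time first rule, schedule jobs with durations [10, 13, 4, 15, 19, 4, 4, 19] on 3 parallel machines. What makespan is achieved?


Sort jobs in decreasing order (LPT): [19, 19, 15, 13, 10, 4, 4, 4]
Assign each job to the least loaded machine:
  Machine 1: jobs [19, 10], load = 29
  Machine 2: jobs [19, 4, 4, 4], load = 31
  Machine 3: jobs [15, 13], load = 28
Makespan = max load = 31

31


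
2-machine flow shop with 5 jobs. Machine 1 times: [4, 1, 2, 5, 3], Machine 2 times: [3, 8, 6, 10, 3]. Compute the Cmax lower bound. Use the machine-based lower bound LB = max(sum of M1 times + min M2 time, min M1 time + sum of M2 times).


LB1 = sum(M1 times) + min(M2 times) = 15 + 3 = 18
LB2 = min(M1 times) + sum(M2 times) = 1 + 30 = 31
Lower bound = max(LB1, LB2) = max(18, 31) = 31

31
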